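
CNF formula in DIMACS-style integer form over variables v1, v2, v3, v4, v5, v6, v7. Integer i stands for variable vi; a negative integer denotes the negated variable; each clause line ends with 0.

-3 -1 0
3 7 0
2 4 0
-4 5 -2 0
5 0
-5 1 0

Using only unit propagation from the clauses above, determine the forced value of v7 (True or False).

True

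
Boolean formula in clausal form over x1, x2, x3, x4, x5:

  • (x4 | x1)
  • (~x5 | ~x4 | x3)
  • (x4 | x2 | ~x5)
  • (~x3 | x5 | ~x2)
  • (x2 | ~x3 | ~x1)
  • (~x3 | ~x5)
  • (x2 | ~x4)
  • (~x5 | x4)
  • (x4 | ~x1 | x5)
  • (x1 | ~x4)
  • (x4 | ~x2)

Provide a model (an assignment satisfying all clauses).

x1=T, x2=T, x3=F, x4=T, x5=F

Check each clause:
  1. (x4 | x1) — x1 is true.
  2. (~x4 | ~x5 | x3) — ~x5 is true.
  3. (~x5 | x4 | x2) — x2 is true.
  4. (~x2 | ~x3 | x5) — ~x3 is true.
  5. (~x3 | x2 | ~x1) — x2 is true.
  6. (~x5 | ~x3) — ~x5 is true.
  7. (~x4 | x2) — x2 is true.
  8. (~x5 | x4) — ~x5 is true.
  9. (~x1 | x4 | x5) — x4 is true.
  10. (~x4 | x1) — x1 is true.
  11. (~x2 | x4) — x4 is true.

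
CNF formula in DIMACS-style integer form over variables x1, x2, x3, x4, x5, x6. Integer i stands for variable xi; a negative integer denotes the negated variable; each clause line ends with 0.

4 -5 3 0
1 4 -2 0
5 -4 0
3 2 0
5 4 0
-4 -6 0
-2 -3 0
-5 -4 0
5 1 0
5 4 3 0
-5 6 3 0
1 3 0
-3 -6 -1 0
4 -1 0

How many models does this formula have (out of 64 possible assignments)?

The models are:
  x1=0 x2=0 x3=1 x4=0 x5=1 x6=0
  x1=0 x2=0 x3=1 x4=0 x5=1 x6=1
That's 2 in total.

2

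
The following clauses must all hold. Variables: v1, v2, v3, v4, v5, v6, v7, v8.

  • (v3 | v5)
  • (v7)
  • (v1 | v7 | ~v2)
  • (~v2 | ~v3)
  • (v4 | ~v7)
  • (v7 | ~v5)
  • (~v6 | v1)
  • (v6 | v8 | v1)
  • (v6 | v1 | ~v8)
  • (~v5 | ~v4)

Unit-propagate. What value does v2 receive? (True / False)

False

Unit clause (v7) sets v7 = True.
(v4 | ~v7) with v7 = True leaves only v4, so v4 = True.
From (~v4 | ~v5) and v4 = True: v5 = False.
From (v3 | v5) and v5 = False: v3 = True.
From (~v3 | ~v2) and v3 = True: v2 = False.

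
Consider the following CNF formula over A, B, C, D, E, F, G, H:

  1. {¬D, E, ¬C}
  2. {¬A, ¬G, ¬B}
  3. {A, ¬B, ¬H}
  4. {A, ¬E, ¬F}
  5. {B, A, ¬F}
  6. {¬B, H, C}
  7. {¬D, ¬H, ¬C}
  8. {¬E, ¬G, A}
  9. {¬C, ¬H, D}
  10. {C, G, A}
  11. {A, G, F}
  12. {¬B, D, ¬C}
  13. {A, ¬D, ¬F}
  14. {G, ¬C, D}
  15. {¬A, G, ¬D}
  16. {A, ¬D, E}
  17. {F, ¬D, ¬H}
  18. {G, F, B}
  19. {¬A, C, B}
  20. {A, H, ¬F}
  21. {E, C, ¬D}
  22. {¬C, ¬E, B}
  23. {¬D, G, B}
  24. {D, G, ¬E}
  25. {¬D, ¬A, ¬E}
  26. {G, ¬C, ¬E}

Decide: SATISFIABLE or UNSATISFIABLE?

SATISFIABLE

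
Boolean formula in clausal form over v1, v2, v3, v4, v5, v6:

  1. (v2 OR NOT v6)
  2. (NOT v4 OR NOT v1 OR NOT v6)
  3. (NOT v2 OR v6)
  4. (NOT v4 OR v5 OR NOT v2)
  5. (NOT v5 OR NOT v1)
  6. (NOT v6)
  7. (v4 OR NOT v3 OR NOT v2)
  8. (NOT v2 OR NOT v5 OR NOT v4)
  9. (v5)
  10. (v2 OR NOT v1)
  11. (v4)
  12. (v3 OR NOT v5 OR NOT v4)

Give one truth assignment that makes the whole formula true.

(NOT v6) is a unit clause, so v6 = False.
Unit propagation: (NOT v2) forces v2 = False.
Unit propagation: (v5) forces v5 = True.
The clause (NOT v1) is unit: v1 must be False.
(v4) is a unit clause, so v4 = True.
(v3) is a unit clause, so v3 = True.
Every clause has at least one true literal under this assignment.

v1=False, v2=False, v3=True, v4=True, v5=True, v6=False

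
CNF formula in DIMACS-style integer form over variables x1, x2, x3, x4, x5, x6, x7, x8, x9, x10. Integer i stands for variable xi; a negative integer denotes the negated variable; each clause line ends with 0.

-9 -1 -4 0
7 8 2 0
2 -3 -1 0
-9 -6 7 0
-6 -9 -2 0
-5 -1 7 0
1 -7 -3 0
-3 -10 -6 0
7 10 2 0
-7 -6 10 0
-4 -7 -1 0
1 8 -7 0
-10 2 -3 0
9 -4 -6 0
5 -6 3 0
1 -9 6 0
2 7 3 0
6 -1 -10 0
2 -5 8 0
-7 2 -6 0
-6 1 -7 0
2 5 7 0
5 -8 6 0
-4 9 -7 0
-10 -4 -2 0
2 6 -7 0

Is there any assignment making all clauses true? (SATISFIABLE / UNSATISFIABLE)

SATISFIABLE

x4 occurs only negated in the remaining clauses — set x4 = False.
Set x1 = False and propagate.
Branch on x2: take x2 = True.
The remaining clauses are satisfied by x3 = True, x5 = True, x6 = True, x7 = False, x8 = True, x9 = False, x10 = False.
Every clause has at least one true literal under this assignment.
So x1 = False  x2 = True  x3 = True  x4 = False  x5 = True  x6 = True  x7 = False  x8 = True  x9 = False  x10 = False is a satisfying assignment.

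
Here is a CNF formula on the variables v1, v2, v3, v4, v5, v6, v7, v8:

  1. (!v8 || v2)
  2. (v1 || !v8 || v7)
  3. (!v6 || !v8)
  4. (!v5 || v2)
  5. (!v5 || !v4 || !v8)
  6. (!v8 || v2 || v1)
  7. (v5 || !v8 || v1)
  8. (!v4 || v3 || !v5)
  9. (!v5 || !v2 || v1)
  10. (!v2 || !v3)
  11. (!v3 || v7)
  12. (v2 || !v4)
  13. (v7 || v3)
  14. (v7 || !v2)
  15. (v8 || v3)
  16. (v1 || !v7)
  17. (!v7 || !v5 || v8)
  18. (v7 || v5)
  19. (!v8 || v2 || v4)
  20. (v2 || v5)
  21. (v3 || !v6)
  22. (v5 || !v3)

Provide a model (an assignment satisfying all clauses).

Pure literal: v1 appears only positively; assign v1 = True.
v6 occurs only negated in the remaining clauses — set v6 = False.
Branch on v2: take v2 = True.
  then v3 is forced to False.
  then v7 is forced to True.
  then v8 is forced to True.
Set v4 = False and propagate.
v5 is now unconstrained; take v5 = False.
Every clause has at least one true literal under this assignment.

v1=T, v2=T, v3=F, v4=F, v5=F, v6=F, v7=T, v8=T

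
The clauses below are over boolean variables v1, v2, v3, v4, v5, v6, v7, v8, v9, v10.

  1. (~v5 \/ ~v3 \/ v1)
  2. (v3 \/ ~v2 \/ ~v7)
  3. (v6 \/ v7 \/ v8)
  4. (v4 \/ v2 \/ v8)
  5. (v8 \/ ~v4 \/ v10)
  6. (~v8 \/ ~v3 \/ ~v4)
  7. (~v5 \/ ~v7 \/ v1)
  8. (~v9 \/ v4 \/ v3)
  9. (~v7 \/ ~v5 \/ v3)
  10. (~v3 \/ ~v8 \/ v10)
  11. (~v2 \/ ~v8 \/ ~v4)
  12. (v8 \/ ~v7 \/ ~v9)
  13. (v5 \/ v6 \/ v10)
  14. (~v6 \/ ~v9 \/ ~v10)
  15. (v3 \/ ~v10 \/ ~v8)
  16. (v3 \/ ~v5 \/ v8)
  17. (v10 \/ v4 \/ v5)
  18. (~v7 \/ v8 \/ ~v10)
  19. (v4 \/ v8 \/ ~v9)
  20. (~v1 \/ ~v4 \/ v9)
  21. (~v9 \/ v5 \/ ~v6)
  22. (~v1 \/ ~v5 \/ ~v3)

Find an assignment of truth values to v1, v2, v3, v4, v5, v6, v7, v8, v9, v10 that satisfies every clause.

v1 = True, v2 = True, v3 = True, v4 = False, v5 = False, v6 = False, v7 = False, v8 = True, v9 = False, v10 = True

Branch on v1: take v1 = True.
Set v2 = True and propagate.
For the remaining variables, v3 = True, v4 = False, v5 = False, v6 = False, v7 = False, v8 = True, v9 = False, v10 = True works.
Every clause has at least one true literal under this assignment.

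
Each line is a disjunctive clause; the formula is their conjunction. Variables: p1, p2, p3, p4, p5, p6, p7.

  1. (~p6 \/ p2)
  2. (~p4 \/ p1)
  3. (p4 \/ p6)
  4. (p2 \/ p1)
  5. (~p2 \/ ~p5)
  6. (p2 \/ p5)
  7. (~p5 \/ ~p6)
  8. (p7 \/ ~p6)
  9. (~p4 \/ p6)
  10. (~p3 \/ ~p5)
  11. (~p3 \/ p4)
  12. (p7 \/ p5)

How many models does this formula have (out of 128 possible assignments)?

Satisfying assignments:
  p1=F p2=T p3=F p4=F p5=F p6=T p7=T
  p1=T p2=T p3=F p4=F p5=F p6=T p7=T
  p1=T p2=T p3=F p4=T p5=F p6=T p7=T
  p1=T p2=T p3=T p4=T p5=F p6=T p7=T
Count: 4.

4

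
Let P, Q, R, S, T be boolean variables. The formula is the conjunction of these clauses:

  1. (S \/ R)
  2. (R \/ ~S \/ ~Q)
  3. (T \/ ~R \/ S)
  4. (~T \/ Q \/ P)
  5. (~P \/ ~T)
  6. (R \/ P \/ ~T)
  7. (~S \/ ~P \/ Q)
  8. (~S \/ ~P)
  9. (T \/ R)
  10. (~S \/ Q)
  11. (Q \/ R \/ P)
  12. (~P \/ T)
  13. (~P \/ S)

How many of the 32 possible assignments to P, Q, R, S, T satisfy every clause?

3

Satisfying assignments:
  P=0 Q=1 R=1 S=0 T=1
  P=0 Q=1 R=1 S=1 T=0
  P=0 Q=1 R=1 S=1 T=1
Count: 3.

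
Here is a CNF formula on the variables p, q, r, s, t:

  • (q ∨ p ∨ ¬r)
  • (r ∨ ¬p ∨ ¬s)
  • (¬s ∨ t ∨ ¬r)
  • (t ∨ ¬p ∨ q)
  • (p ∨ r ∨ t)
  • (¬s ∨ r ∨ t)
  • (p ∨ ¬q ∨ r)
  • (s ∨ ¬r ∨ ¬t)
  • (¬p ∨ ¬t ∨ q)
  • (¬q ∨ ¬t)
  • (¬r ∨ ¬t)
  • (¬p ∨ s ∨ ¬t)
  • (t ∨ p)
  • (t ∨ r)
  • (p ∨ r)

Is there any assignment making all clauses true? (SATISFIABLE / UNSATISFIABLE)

SATISFIABLE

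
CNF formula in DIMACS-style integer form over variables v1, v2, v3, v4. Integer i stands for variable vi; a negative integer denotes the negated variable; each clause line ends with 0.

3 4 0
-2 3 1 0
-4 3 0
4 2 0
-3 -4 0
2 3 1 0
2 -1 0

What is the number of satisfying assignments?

2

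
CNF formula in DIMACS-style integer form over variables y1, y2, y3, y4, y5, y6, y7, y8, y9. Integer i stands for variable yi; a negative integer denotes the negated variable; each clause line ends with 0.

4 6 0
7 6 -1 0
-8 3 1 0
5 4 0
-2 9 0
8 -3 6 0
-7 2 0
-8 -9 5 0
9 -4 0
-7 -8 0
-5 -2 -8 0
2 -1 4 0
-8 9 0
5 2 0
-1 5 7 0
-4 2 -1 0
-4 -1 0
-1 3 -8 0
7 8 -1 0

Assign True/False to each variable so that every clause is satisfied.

Pure literal: y6 appears only positively; assign y6 = True.
Try y1 = False.
Set y2 = False and propagate.
  then y7 is forced to False.
  then y5 is forced to True.
The remaining clauses are satisfied by y3 = True, y4 = False, y8 = False, y9 = True.
Check each clause:
  1. (y6 || y4) — y6 is true.
  2. (!y1 || y7 || y6) — !y1 is true.
  3. (y3 || !y8 || y1) — !y8 is true.
  4. (y5 || y4) — y5 is true.
  5. (y9 || !y2) — y9 is true.
  6. (y8 || !y3 || y6) — y6 is true.
  7. (y2 || !y7) — !y7 is true.
  8. (y5 || !y9 || !y8) — !y8 is true.
  9. (y9 || !y4) — y9 is true.
  10. (!y7 || !y8) — !y8 is true.
  11. (!y8 || !y2 || !y5) — !y8 is true.
  12. (y4 || !y1 || y2) — !y1 is true.
  13. (!y8 || y9) — !y8 is true.
  14. (y2 || y5) — y5 is true.
  15. (!y1 || y5 || y7) — y5 is true.
  16. (!y1 || !y4 || y2) — !y4 is true.
  17. (!y1 || !y4) — !y4 is true.
  18. (!y8 || !y1 || y3) — !y8 is true.
  19. (!y1 || y8 || y7) — !y1 is true.

y1=False  y2=False  y3=True  y4=False  y5=True  y6=True  y7=False  y8=False  y9=True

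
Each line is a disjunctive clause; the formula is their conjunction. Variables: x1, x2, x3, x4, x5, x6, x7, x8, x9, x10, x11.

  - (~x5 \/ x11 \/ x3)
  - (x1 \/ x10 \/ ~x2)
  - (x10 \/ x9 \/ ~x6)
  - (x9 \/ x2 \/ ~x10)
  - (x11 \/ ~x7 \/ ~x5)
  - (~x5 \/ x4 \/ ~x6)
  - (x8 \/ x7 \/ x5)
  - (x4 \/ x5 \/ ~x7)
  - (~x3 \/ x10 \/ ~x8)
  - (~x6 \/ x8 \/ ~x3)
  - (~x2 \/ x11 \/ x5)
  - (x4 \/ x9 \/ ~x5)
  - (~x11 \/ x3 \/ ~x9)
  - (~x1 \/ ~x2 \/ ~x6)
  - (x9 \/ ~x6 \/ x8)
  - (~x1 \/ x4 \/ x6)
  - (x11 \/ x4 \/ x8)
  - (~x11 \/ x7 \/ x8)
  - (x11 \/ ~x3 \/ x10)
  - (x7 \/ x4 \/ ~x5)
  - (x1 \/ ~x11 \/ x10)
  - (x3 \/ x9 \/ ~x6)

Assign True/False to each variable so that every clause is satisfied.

x1=False, x2=False, x3=True, x4=False, x5=True, x6=False, x7=True, x8=False, x9=True, x10=True, x11=True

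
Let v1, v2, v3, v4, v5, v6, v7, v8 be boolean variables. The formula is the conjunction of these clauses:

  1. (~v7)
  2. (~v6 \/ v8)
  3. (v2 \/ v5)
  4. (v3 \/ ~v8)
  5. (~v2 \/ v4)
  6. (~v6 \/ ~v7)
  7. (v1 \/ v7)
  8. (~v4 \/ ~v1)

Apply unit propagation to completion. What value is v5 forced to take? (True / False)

(~v7) stands alone — v7 = False.
(v7 \/ v1): since v7 = False, the clause reduces to (v1). v1 = True.
In (~v4 \/ ~v1), ~v1 is now false; ~v4 must hold, so v4 = False.
In (v4 \/ ~v2), v4 is now false; ~v2 must hold, so v2 = False.
In (v5 \/ v2), v2 is now false; v5 must hold, so v5 = True.

True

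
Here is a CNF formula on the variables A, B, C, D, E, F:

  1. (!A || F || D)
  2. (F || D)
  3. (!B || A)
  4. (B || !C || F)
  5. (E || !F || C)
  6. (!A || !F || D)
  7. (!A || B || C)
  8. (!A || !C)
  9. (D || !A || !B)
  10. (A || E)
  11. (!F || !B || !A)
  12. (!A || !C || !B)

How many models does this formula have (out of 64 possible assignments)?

7

Case analysis on A and B:
  A=1, B=1: remaining (C,D,E,F) ∈ {(0,1,0,0); (0,1,1,0)} — 2.
  A=1, B=0: a clause becomes empty — 0.
  A=0, B=1: a clause becomes empty — 0.
  A=0, B=0: 5 of the 16 assignments to (C,D,E,F) work.
Total: 2 + 0 + 0 + 5 = 7.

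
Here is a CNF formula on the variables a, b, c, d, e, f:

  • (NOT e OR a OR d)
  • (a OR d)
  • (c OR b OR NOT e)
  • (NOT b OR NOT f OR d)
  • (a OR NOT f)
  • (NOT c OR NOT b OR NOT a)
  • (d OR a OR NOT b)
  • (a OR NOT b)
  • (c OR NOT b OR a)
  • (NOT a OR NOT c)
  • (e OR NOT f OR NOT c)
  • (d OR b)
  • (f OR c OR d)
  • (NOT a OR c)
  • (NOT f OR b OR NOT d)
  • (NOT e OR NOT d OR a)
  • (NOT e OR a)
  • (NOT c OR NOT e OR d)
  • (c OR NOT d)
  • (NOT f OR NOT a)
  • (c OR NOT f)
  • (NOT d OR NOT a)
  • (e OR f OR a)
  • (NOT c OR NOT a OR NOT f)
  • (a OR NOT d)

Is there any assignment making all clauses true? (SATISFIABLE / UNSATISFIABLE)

a = True:
  propagation gives c=False; an empty clause results — contradiction.
a = False:
  propagation gives d=True; an empty clause results — contradiction.
Every branch closes, so no satisfying assignment exists.

UNSATISFIABLE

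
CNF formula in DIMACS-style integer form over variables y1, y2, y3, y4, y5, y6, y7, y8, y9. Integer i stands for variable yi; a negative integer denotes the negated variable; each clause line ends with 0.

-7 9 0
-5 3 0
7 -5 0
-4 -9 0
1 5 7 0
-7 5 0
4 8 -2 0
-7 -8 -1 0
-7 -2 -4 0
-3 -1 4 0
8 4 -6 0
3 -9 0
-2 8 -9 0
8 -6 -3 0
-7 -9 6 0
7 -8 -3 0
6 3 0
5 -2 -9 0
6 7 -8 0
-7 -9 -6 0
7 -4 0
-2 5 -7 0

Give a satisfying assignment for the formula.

y1=T  y2=T  y3=F  y4=F  y5=F  y6=T  y7=F  y8=T  y9=F

Check each clause:
  1. (y9 OR NOT y7) — NOT y7 is true.
  2. (y3 OR NOT y5) — NOT y5 is true.
  3. (NOT y5 OR y7) — NOT y5 is true.
  4. (NOT y4 OR NOT y9) — NOT y4 is true.
  5. (y7 OR y5 OR y1) — y1 is true.
  6. (NOT y7 OR y5) — NOT y7 is true.
  7. (y8 OR NOT y2 OR y4) — y8 is true.
  8. (NOT y1 OR NOT y7 OR NOT y8) — NOT y7 is true.
  9. (NOT y7 OR NOT y4 OR NOT y2) — NOT y7 is true.
  10. (y4 OR NOT y1 OR NOT y3) — NOT y3 is true.
  11. (NOT y6 OR y4 OR y8) — y8 is true.
  12. (NOT y9 OR y3) — NOT y9 is true.
  13. (y8 OR NOT y2 OR NOT y9) — y8 is true.
  14. (NOT y3 OR y8 OR NOT y6) — y8 is true.
  15. (y6 OR NOT y7 OR NOT y9) — NOT y7 is true.
  16. (NOT y8 OR NOT y3 OR y7) — NOT y3 is true.
  17. (y3 OR y6) — y6 is true.
  18. (NOT y9 OR y5 OR NOT y2) — NOT y9 is true.
  19. (NOT y8 OR y6 OR y7) — y6 is true.
  20. (NOT y9 OR NOT y7 OR NOT y6) — NOT y7 is true.
  21. (y7 OR NOT y4) — NOT y4 is true.
  22. (NOT y7 OR NOT y2 OR y5) — NOT y7 is true.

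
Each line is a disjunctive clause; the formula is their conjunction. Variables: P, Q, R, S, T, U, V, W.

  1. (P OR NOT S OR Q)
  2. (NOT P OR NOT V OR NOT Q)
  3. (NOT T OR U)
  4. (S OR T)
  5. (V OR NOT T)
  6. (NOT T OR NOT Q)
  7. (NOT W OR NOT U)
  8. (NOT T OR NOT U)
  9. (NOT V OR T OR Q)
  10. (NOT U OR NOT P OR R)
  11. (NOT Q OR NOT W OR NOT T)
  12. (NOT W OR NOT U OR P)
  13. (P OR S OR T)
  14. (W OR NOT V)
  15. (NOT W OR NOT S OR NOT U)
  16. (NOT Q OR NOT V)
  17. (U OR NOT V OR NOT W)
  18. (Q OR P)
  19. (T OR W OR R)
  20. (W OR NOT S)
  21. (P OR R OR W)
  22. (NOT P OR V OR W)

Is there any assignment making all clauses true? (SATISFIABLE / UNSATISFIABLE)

Branch on P: take P = True.
Branch on Q: take Q = False.
The remaining clauses are satisfied by R = False, S = True, T = False, U = False, V = False, W = True.
So P=T, Q=F, R=F, S=T, T=F, U=F, V=F, W=T is a satisfying assignment.

SATISFIABLE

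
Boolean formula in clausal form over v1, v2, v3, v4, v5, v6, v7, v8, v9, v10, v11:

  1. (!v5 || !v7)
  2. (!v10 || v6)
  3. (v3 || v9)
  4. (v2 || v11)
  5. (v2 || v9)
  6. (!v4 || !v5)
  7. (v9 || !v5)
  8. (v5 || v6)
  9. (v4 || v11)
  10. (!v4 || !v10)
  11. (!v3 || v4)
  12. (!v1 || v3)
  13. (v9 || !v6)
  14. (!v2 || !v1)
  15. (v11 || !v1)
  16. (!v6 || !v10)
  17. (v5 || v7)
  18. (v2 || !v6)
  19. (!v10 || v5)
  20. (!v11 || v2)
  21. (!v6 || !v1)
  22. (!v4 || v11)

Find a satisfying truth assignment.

v1=F, v2=T, v3=F, v4=F, v5=T, v6=F, v7=F, v8=F, v9=T, v10=F, v11=T

Pure literal: v1 appears only negated; assign v1 = False.
v9 occurs only positively in the remaining clauses — set v9 = True.
Set v2 = True and propagate.
Branch on v3: take v3 = False.
Set v4 = False and propagate.
  then v11 is forced to True.
The remaining clauses are satisfied by v5 = True, v6 = False, v7 = False, v8 = False, v10 = False.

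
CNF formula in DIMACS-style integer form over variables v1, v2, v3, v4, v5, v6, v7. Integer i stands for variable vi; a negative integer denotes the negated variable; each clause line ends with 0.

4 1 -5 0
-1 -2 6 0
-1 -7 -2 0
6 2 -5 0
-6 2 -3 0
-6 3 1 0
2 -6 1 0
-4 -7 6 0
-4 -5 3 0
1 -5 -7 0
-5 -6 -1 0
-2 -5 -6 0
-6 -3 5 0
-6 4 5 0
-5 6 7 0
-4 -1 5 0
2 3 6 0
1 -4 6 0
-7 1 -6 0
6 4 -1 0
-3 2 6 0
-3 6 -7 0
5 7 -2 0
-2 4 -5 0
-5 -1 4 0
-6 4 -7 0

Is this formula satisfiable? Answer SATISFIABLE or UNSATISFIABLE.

SATISFIABLE

Branch on v1: take v1 = False.
For the remaining variables, v2 = True, v3 = False, v4 = False, v5 = False, v6 = False, v7 = True works.
So v1 = 0  v2 = 1  v3 = 0  v4 = 0  v5 = 0  v6 = 0  v7 = 1 is a satisfying assignment.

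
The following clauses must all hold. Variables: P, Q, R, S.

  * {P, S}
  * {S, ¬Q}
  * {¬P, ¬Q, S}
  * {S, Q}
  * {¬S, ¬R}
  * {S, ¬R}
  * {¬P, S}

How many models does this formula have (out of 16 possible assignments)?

4

The models are:
  P=0 Q=0 R=0 S=1
  P=0 Q=1 R=0 S=1
  P=1 Q=0 R=0 S=1
  P=1 Q=1 R=0 S=1
That's 4 in total.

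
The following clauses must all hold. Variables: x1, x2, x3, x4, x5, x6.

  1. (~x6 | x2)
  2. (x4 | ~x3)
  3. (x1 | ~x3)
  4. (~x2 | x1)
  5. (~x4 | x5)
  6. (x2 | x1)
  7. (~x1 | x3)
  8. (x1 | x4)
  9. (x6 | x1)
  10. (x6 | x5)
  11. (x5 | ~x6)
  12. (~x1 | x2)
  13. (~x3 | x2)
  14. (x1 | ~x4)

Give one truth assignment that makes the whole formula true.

x1=T, x2=T, x3=T, x4=T, x5=T, x6=F

Check each clause:
  1. (x2 | ~x6) — x2 is true.
  2. (~x3 | x4) — x4 is true.
  3. (~x3 | x1) — x1 is true.
  4. (x1 | ~x2) — x1 is true.
  5. (~x4 | x5) — x5 is true.
  6. (x2 | x1) — x1 is true.
  7. (~x1 | x3) — x3 is true.
  8. (x4 | x1) — x1 is true.
  9. (x6 | x1) — x1 is true.
  10. (x5 | x6) — x5 is true.
  11. (~x6 | x5) — ~x6 is true.
  12. (x2 | ~x1) — x2 is true.
  13. (x2 | ~x3) — x2 is true.
  14. (x1 | ~x4) — x1 is true.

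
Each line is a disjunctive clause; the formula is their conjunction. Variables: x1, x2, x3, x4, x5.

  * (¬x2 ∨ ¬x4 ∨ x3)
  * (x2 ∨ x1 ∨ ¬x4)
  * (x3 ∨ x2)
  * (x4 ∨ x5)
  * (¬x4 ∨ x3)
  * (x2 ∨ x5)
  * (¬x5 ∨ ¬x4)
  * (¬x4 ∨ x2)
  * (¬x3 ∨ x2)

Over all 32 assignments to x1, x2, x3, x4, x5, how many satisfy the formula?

Satisfying assignments:
  x1=0 x2=1 x3=0 x4=0 x5=1
  x1=0 x2=1 x3=1 x4=0 x5=1
  x1=0 x2=1 x3=1 x4=1 x5=0
  x1=1 x2=1 x3=0 x4=0 x5=1
  x1=1 x2=1 x3=1 x4=0 x5=1
  x1=1 x2=1 x3=1 x4=1 x5=0
That's 6 in total.

6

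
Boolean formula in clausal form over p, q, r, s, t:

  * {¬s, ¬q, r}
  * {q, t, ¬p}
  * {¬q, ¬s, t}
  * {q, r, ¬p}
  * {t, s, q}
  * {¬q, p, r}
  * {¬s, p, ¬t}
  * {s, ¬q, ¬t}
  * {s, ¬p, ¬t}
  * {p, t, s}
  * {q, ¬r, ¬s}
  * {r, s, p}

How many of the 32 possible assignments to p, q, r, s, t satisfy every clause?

Satisfying assignments:
  p=0 q=0 r=0 s=1 t=0
  p=0 q=0 r=1 s=0 t=1
  p=1 q=1 r=0 s=0 t=0
  p=1 q=1 r=1 s=0 t=0
  p=1 q=1 r=1 s=1 t=1
Count: 5.

5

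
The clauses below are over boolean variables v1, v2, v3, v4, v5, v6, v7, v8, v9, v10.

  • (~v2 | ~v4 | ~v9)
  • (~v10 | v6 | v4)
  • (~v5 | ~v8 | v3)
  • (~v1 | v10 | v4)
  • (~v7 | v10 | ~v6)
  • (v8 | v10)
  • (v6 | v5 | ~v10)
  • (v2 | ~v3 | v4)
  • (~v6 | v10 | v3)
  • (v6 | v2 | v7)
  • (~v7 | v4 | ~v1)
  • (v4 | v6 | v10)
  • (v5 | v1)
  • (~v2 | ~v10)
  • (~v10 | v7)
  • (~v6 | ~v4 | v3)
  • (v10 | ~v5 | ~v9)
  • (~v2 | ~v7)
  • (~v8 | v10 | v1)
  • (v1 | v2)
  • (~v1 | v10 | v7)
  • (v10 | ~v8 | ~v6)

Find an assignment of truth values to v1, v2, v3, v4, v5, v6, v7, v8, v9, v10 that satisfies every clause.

v1 = True  v2 = False  v3 = True  v4 = True  v5 = True  v6 = False  v7 = True  v8 = False  v9 = False  v10 = True

Check each clause:
  1. (~v9 | ~v4 | ~v2) — ~v2 is true.
  2. (v4 | ~v10 | v6) — v4 is true.
  3. (~v5 | v3 | ~v8) — ~v8 is true.
  4. (v4 | v10 | ~v1) — v10 is true.
  5. (~v6 | ~v7 | v10) — v10 is true.
  6. (v10 | v8) — v10 is true.
  7. (~v10 | v5 | v6) — v5 is true.
  8. (~v3 | v2 | v4) — v4 is true.
  9. (v3 | v10 | ~v6) — v10 is true.
  10. (v6 | v7 | v2) — v7 is true.
  11. (v4 | ~v1 | ~v7) — v4 is true.
  12. (v6 | v4 | v10) — v10 is true.
  13. (v5 | v1) — v1 is true.
  14. (~v2 | ~v10) — ~v2 is true.
  15. (~v10 | v7) — v7 is true.
  16. (~v4 | ~v6 | v3) — ~v6 is true.
  17. (~v9 | v10 | ~v5) — v10 is true.
  18. (~v7 | ~v2) — ~v2 is true.
  19. (~v8 | v10 | v1) — ~v8 is true.
  20. (v2 | v1) — v1 is true.
  21. (~v1 | v7 | v10) — v10 is true.
  22. (v10 | ~v8 | ~v6) — ~v8 is true.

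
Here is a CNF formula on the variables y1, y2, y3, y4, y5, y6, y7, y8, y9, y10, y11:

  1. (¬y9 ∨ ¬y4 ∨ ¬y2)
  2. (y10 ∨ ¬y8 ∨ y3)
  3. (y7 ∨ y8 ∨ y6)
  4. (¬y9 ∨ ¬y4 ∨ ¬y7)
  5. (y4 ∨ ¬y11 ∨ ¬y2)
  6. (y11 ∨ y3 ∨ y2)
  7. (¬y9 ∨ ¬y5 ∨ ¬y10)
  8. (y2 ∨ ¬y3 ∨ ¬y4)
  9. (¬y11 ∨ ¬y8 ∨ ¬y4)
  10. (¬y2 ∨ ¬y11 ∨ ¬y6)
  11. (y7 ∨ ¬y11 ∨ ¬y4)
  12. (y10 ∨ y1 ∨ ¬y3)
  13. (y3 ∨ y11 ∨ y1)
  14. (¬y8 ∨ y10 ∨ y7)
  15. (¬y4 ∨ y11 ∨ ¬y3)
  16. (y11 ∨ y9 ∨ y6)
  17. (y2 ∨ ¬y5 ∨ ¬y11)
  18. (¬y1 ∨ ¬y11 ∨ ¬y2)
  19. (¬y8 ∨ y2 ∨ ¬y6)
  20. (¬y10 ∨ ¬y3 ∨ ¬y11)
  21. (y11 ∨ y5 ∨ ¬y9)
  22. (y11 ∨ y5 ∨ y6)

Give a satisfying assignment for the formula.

Try y1 = False.
For the remaining variables, y2 = True, y3 = True, y4 = False, y5 = False, y6 = True, y7 = True, y8 = False, y9 = False, y10 = True, y11 = False works.

y1=False, y2=True, y3=True, y4=False, y5=False, y6=True, y7=True, y8=False, y9=False, y10=True, y11=False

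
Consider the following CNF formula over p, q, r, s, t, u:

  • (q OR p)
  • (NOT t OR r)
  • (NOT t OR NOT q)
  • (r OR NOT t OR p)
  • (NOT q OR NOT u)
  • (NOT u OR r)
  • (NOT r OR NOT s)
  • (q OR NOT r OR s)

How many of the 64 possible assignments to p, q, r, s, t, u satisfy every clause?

The models are:
  p=F q=T r=F s=F t=F u=F
  p=F q=T r=F s=T t=F u=F
  p=F q=T r=T s=F t=F u=F
  p=T q=F r=F s=F t=F u=F
  p=T q=F r=F s=T t=F u=F
  p=T q=T r=F s=F t=F u=F
  p=T q=T r=F s=T t=F u=F
  p=T q=T r=T s=F t=F u=F
That's 8 in total.

8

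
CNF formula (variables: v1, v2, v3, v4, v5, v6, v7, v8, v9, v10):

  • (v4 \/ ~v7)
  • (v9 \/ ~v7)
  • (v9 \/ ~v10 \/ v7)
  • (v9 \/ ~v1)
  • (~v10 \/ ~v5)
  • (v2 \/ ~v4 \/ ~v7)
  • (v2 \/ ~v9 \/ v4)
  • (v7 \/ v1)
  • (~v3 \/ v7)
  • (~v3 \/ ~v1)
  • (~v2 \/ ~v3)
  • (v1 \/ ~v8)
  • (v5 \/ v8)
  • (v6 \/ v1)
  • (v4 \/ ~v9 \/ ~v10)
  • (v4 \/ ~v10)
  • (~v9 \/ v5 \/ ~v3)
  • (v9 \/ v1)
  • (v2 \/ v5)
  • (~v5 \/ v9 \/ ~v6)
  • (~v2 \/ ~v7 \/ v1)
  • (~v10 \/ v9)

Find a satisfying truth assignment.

Pure literal: v3 appears only negated; assign v3 = False.
Pure literal: v10 appears only negated; assign v10 = False.
Try v1 = True.
  then v9 is forced to True.
Try v2 = False.
  then v4 is forced to True.
  then v7 is forced to False.
  then v5 is forced to True.
v6, v8 are now unconstrained; take v6 = True, v8 = True.
Every clause has at least one true literal under this assignment.
Check each clause:
  1. (v4 \/ ~v7) — ~v7 is true.
  2. (v9 \/ ~v7) — v9 is true.
  3. (v7 \/ v9 \/ ~v10) — v9 is true.
  4. (v9 \/ ~v1) — v9 is true.
  5. (~v10 \/ ~v5) — ~v10 is true.
  6. (~v4 \/ ~v7 \/ v2) — ~v7 is true.
  7. (v2 \/ v4 \/ ~v9) — v4 is true.
  8. (v1 \/ v7) — v1 is true.
  9. (v7 \/ ~v3) — ~v3 is true.
  10. (~v3 \/ ~v1) — ~v3 is true.
  11. (~v2 \/ ~v3) — ~v3 is true.
  12. (~v8 \/ v1) — v1 is true.
  13. (v8 \/ v5) — v8 is true.
  14. (v1 \/ v6) — v1 is true.
  15. (~v10 \/ ~v9 \/ v4) — v4 is true.
  16. (v4 \/ ~v10) — v4 is true.
  17. (~v9 \/ ~v3 \/ v5) — ~v3 is true.
  18. (v9 \/ v1) — v9 is true.
  19. (v2 \/ v5) — v5 is true.
  20. (~v5 \/ ~v6 \/ v9) — v9 is true.
  21. (~v2 \/ ~v7 \/ v1) — v1 is true.
  22. (~v10 \/ v9) — v9 is true.

v1=T  v2=F  v3=F  v4=T  v5=T  v6=T  v7=F  v8=T  v9=T  v10=F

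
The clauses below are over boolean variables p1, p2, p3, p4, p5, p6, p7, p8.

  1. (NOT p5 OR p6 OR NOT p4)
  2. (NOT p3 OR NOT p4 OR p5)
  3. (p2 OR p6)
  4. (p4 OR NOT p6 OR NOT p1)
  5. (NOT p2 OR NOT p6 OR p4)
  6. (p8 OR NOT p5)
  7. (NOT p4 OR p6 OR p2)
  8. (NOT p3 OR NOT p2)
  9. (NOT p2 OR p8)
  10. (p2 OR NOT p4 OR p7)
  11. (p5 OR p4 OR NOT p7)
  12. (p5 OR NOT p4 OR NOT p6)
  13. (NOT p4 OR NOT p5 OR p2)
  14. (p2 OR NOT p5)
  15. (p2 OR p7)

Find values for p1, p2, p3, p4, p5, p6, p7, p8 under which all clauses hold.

Pure literal: p1 appears only negated; assign p1 = False.
Pure literal: p3 appears only negated; assign p3 = False.
Branch on p2: take p2 = True.
  then p8 is forced to True.
Set p4 = True and propagate.
Branch on p5: take p5 = False.
  then p6 is forced to False.
p7 is now unconstrained; take p7 = True.
Check each clause:
  1. (p6 OR NOT p4 OR NOT p5) — NOT p5 is true.
  2. (p5 OR NOT p4 OR NOT p3) — NOT p3 is true.
  3. (p6 OR p2) — p2 is true.
  4. (p4 OR NOT p6 OR NOT p1) — NOT p6 is true.
  5. (NOT p6 OR p4 OR NOT p2) — NOT p6 is true.
  6. (p8 OR NOT p5) — p8 is true.
  7. (p2 OR NOT p4 OR p6) — p2 is true.
  8. (NOT p3 OR NOT p2) — NOT p3 is true.
  9. (p8 OR NOT p2) — p8 is true.
  10. (p7 OR NOT p4 OR p2) — p2 is true.
  11. (p5 OR NOT p7 OR p4) — p4 is true.
  12. (NOT p4 OR NOT p6 OR p5) — NOT p6 is true.
  13. (NOT p5 OR p2 OR NOT p4) — p2 is true.
  14. (p2 OR NOT p5) — p2 is true.
  15. (p2 OR p7) — p2 is true.

p1=False  p2=True  p3=False  p4=True  p5=False  p6=False  p7=True  p8=True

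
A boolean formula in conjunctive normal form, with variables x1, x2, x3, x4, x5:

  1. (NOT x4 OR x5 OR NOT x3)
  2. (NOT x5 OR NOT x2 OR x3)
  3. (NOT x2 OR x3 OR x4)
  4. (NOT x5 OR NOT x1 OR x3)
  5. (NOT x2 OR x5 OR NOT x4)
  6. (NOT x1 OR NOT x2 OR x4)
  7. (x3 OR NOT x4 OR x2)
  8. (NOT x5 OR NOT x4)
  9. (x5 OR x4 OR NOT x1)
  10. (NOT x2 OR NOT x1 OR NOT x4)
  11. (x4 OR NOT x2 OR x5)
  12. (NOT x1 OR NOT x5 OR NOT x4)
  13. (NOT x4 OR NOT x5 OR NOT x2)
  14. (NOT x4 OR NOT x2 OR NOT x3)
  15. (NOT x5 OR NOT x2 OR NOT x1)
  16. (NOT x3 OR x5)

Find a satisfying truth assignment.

x1=F, x2=F, x3=F, x4=F, x5=T

x1 occurs only negated in the remaining clauses — set x1 = False.
Try x2 = False.
Set x3 = False and propagate.
  then x4 is forced to False.
x5 is now unconstrained; take x5 = True.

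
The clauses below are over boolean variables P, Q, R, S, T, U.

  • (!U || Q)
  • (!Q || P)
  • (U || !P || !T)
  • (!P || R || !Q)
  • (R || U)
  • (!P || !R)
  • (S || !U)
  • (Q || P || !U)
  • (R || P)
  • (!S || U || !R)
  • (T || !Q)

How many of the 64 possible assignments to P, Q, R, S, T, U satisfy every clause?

2

Satisfying assignments:
  P=F Q=F R=T S=F T=F U=F
  P=F Q=F R=T S=F T=T U=F
Count: 2.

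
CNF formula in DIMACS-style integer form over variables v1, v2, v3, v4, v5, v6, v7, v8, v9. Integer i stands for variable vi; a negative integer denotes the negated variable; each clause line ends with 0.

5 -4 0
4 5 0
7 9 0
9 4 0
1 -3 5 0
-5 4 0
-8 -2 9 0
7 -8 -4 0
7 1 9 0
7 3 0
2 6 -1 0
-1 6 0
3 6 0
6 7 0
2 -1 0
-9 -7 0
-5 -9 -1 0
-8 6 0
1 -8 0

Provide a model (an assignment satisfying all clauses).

Pure literal: v6 appears only positively; assign v6 = True.
v8 occurs only negated in the remaining clauses — set v8 = False.
Set v1 = True and propagate.
  then v2 is forced to True.
Set v3 = True and propagate.
The remaining clauses are satisfied by v4 = True, v5 = True, v7 = True, v9 = False.
Every clause has at least one true literal under this assignment.

v1 = T  v2 = T  v3 = T  v4 = T  v5 = T  v6 = T  v7 = T  v8 = F  v9 = F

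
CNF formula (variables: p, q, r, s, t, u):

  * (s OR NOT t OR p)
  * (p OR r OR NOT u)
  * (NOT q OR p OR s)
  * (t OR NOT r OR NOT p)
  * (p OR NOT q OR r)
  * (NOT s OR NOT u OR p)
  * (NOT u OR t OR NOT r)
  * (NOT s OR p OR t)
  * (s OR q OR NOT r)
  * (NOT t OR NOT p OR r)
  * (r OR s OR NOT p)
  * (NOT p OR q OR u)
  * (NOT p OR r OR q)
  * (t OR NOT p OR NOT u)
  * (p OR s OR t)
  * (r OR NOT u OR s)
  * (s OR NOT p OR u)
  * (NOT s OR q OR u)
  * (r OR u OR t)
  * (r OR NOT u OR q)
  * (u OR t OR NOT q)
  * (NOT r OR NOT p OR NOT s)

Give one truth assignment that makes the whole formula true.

p=T, q=T, r=T, s=F, t=T, u=T

Branch on p: take p = True.
Branch on q: take q = True.
Branch on r: take r = True.
  then t is forced to True.
  then s is forced to False.
  then u is forced to True.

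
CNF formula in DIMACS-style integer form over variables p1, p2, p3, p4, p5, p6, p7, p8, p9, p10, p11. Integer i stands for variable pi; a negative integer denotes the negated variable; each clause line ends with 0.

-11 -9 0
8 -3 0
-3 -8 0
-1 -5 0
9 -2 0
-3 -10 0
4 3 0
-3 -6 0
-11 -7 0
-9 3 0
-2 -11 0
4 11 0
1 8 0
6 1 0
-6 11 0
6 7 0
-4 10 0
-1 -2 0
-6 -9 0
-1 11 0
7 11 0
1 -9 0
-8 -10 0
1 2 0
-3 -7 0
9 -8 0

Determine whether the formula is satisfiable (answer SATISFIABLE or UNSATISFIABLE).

p5 occurs only negated in the remaining clauses — set p5 = False.
Try p1 = True.
  then p2 is forced to False.
  then p11 is forced to True.
  then p9 is forced to False.
  then p7 is forced to False.
  then p6 is forced to True.
  then p3 is forced to False.
  then p4 is forced to True.
  then p10 is forced to True.
  then p8 is forced to False.
Every clause has at least one true literal under this assignment.
So p1 = 1, p2 = 0, p3 = 0, p4 = 1, p5 = 0, p6 = 1, p7 = 0, p8 = 0, p9 = 0, p10 = 1, p11 = 1 is a satisfying assignment.

SATISFIABLE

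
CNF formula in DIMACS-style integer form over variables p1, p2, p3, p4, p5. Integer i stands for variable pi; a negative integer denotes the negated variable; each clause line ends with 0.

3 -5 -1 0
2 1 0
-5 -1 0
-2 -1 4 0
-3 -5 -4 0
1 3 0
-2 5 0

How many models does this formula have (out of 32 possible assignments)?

5

Satisfying assignments:
  p1=F p2=T p3=T p4=F p5=T
  p1=T p2=F p3=F p4=F p5=F
  p1=T p2=F p3=F p4=T p5=F
  p1=T p2=F p3=T p4=F p5=F
  p1=T p2=F p3=T p4=T p5=F
Count: 5.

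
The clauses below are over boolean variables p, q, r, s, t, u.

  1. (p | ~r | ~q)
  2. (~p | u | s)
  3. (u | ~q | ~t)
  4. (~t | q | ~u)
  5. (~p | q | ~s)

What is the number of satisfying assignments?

30

Split on q, then p.
  q=1, p=1: r free; 5 ways for (s,t,u) × 2^1 = 10.
  q=1, p=0: s free; 3 ways for (r,t,u) × 2^1 = 6.
  q=0, p=1: remaining (r,s,t,u) ∈ {(0,0,0,1); (1,0,0,1)} — 2.
  q=0, p=0: r, s free; 3 ways for (t,u) × 2^2 = 12.
Total: 10 + 6 + 2 + 12 = 30.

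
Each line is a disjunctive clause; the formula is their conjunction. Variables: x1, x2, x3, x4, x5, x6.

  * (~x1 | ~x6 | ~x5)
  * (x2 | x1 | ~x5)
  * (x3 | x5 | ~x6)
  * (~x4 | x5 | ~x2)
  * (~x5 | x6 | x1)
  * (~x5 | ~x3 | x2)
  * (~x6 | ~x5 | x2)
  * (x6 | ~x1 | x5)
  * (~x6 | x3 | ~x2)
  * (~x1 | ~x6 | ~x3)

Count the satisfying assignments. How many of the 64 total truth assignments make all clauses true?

17

Split on x5, then x6.
  x5=T, x6=T: remaining (x1,x2,x3,x4) ∈ {(F,T,T,F); (F,T,T,T)} — 2.
  x5=T, x6=F: x4 free; 3 ways for (x1,x2,x3) × 2^1 = 6.
  x5=F, x6=T: remaining (x1,x2,x3,x4) ∈ {(F,F,T,F); (F,F,T,T); (F,T,T,F)} — 3.
  x5=F, x6=F: x3 free; 3 ways for (x1,x2,x4) × 2^1 = 6.
Total: 2 + 6 + 3 + 6 = 17.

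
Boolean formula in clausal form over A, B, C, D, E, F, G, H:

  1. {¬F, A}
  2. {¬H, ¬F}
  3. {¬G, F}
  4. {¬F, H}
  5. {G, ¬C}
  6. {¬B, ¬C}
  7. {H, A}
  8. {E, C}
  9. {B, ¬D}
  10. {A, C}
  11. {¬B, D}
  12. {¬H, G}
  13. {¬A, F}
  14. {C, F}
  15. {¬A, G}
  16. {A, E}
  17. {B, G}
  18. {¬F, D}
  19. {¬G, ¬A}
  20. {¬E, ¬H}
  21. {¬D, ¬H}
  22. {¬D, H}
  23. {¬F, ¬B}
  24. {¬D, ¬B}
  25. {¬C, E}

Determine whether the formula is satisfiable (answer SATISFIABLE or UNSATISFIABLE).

UNSATISFIABLE

F = True:
  propagation gives A=True, H=False; an empty clause results — contradiction.
F = False:
  propagation gives G=False, C=False; an empty clause results — contradiction.
Every branch closes, so no satisfying assignment exists.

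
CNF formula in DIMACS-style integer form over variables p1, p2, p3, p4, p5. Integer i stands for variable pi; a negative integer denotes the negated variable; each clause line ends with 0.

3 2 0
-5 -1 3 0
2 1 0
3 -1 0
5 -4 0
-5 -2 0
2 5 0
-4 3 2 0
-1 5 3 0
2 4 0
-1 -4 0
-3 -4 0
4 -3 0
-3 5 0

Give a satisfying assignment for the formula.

p1 = False  p2 = True  p3 = False  p4 = False  p5 = False

Check each clause:
  1. (p3 || p2) — p2 is true.
  2. (!p5 || p3 || !p1) — !p1 is true.
  3. (p1 || p2) — p2 is true.
  4. (p3 || !p1) — !p1 is true.
  5. (!p4 || p5) — !p4 is true.
  6. (!p5 || !p2) — !p5 is true.
  7. (p2 || p5) — p2 is true.
  8. (p3 || !p4 || p2) — p2 is true.
  9. (p3 || p5 || !p1) — !p1 is true.
  10. (p4 || p2) — p2 is true.
  11. (!p4 || !p1) — !p4 is true.
  12. (!p3 || !p4) — !p4 is true.
  13. (p4 || !p3) — !p3 is true.
  14. (!p3 || p5) — !p3 is true.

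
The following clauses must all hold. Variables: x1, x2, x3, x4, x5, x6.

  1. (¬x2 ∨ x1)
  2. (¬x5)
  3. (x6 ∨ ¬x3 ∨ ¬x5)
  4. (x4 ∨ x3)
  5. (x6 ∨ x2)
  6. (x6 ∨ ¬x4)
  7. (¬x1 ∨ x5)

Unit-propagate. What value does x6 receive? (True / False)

(¬x5) is a unit clause: x5 = False.
(x5 ∨ ¬x1) with x5 = False leaves only ¬x1, so x1 = False.
(¬x2 ∨ x1): since x1 = False, the clause reduces to (¬x2). x2 = False.
From (x2 ∨ x6) and x2 = False: x6 = True.

True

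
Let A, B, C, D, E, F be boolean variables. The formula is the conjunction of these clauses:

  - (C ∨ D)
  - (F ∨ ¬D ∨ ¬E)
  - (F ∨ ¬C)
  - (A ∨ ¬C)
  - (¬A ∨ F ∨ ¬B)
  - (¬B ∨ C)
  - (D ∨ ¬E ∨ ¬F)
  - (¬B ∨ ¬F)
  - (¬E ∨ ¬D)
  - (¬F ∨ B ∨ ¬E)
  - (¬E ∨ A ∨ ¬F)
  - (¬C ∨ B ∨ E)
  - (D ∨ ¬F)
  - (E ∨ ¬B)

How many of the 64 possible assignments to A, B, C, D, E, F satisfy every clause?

4

The models are:
  A=F B=F C=F D=T E=F F=F
  A=F B=F C=F D=T E=F F=T
  A=T B=F C=F D=T E=F F=F
  A=T B=F C=F D=T E=F F=T
Count: 4.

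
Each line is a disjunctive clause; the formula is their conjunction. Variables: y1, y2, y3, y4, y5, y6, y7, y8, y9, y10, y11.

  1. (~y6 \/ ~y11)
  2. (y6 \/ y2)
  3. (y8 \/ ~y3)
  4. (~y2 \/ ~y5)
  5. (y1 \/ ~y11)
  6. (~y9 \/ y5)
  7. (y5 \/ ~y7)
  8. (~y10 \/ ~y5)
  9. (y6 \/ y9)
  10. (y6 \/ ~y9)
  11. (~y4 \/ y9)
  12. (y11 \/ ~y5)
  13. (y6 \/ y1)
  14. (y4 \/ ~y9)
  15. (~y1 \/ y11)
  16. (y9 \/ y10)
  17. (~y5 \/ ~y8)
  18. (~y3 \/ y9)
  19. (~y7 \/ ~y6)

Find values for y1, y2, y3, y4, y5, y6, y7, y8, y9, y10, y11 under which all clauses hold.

y1=False, y2=True, y3=False, y4=False, y5=False, y6=True, y7=False, y8=True, y9=False, y10=True, y11=False

Check each clause:
  1. (~y11 \/ ~y6) — ~y11 is true.
  2. (y6 \/ y2) — y2 is true.
  3. (~y3 \/ y8) — y8 is true.
  4. (~y2 \/ ~y5) — ~y5 is true.
  5. (~y11 \/ y1) — ~y11 is true.
  6. (y5 \/ ~y9) — ~y9 is true.
  7. (~y7 \/ y5) — ~y7 is true.
  8. (~y5 \/ ~y10) — ~y5 is true.
  9. (y9 \/ y6) — y6 is true.
  10. (y6 \/ ~y9) — y6 is true.
  11. (~y4 \/ y9) — ~y4 is true.
  12. (y11 \/ ~y5) — ~y5 is true.
  13. (y6 \/ y1) — y6 is true.
  14. (y4 \/ ~y9) — ~y9 is true.
  15. (y11 \/ ~y1) — ~y1 is true.
  16. (y10 \/ y9) — y10 is true.
  17. (~y5 \/ ~y8) — ~y5 is true.
  18. (~y3 \/ y9) — ~y3 is true.
  19. (~y6 \/ ~y7) — ~y7 is true.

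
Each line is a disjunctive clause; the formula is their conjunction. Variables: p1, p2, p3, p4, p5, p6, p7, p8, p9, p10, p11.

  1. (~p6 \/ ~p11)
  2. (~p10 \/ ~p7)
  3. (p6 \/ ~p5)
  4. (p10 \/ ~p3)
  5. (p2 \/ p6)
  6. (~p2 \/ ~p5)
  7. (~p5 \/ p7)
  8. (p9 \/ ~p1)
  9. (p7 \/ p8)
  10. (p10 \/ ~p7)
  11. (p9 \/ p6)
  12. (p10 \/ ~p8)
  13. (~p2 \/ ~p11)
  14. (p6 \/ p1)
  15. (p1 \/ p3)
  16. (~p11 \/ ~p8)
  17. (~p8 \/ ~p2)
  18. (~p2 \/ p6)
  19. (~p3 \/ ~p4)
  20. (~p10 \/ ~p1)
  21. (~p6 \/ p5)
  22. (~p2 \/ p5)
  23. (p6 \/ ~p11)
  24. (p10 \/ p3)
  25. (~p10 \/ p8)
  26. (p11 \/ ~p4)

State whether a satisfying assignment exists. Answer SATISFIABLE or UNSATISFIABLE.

UNSATISFIABLE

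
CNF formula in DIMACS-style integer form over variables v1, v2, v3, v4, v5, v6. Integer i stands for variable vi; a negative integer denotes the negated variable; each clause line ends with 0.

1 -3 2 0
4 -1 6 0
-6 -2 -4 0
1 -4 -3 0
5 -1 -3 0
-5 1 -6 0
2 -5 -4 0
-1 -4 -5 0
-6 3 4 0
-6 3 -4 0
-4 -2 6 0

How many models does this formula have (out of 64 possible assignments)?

11

Split on v4, then v1.
  v4=T, v1=T: remaining (v2,v3,v5,v6) ∈ {(F,F,F,F)} — 1.
  v4=T, v1=F: remaining (v2,v3,v5,v6) ∈ {(F,F,F,F)} — 1.
  v4=F, v1=T: remaining (v2,v3,v5,v6) ∈ {(F,T,T,T); (T,T,T,T)} — 2.
  v4=F, v1=F: 7 of the 16 assignments to (v2,v3,v5,v6) work.
Total: 1 + 1 + 2 + 7 = 11.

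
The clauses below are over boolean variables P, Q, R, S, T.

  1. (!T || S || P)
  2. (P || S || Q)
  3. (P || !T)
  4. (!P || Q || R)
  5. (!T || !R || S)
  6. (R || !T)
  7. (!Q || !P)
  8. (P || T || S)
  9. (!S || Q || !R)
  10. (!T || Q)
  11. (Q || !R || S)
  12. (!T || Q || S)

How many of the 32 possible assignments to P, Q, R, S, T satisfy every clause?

The models are:
  P=F Q=F R=F S=T T=F
  P=F Q=T R=F S=T T=F
  P=F Q=T R=T S=T T=F
Count: 3.

3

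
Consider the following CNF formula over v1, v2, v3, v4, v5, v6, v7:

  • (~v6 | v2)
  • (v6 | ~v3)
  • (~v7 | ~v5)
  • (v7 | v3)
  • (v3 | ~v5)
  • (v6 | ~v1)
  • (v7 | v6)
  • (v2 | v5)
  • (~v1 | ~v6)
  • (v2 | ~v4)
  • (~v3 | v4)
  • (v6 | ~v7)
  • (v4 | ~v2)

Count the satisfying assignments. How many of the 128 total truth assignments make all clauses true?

4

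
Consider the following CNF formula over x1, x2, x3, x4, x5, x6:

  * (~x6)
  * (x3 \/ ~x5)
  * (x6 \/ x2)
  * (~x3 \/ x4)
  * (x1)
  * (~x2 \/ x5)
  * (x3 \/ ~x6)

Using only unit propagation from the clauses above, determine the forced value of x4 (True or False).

True

(~x6) stands alone — x6 = False.
(x6 \/ x2) with x6 = False leaves only x2, so x2 = True.
(x1) stands alone — x1 = True.
From (~x2 \/ x5) and x2 = True: x5 = True.
(~x5 \/ x3) with x5 = True leaves only x3, so x3 = True.
In (x4 \/ ~x3), ~x3 is now false; x4 must hold, so x4 = True.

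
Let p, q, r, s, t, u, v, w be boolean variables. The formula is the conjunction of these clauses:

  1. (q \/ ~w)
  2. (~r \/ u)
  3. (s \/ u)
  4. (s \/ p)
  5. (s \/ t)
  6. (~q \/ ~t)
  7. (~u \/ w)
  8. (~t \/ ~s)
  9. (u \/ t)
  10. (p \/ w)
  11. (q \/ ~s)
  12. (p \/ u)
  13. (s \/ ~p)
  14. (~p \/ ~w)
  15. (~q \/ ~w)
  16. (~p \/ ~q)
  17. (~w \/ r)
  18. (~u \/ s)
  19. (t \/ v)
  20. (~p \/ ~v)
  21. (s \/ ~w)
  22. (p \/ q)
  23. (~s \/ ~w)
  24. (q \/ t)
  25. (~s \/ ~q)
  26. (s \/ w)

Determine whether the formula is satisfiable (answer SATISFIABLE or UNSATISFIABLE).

UNSATISFIABLE

s = True:
  propagation gives t=False, u=True, w=True; an empty clause results — contradiction.
s = False:
  propagation gives u=True; an empty clause results — contradiction.
Every branch closes, so no satisfying assignment exists.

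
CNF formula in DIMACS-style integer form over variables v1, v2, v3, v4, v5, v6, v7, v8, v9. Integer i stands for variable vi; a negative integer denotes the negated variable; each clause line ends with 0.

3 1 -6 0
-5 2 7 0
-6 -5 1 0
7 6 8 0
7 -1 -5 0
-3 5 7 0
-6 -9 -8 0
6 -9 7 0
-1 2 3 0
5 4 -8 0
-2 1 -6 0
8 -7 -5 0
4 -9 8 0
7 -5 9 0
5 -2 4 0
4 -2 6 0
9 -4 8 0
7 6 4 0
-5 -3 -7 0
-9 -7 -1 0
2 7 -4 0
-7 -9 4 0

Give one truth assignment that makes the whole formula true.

v1=T, v2=T, v3=T, v4=T, v5=F, v6=T, v7=T, v8=T, v9=F

Check each clause:
  1. (v3 \/ ~v6 \/ v1) — v1 is true.
  2. (v2 \/ v7 \/ ~v5) — v2 is true.
  3. (~v6 \/ ~v5 \/ v1) — v1 is true.
  4. (v7 \/ v8 \/ v6) — v8 is true.
  5. (~v1 \/ ~v5 \/ v7) — ~v5 is true.
  6. (~v3 \/ v5 \/ v7) — v7 is true.
  7. (~v9 \/ ~v8 \/ ~v6) — ~v9 is true.
  8. (v7 \/ v6 \/ ~v9) — ~v9 is true.
  9. (v2 \/ ~v1 \/ v3) — v2 is true.
  10. (v4 \/ ~v8 \/ v5) — v4 is true.
  11. (v1 \/ ~v6 \/ ~v2) — v1 is true.
  12. (~v5 \/ ~v7 \/ v8) — v8 is true.
  13. (~v9 \/ v8 \/ v4) — v8 is true.
  14. (~v5 \/ v9 \/ v7) — ~v5 is true.
  15. (~v2 \/ v5 \/ v4) — v4 is true.
  16. (~v2 \/ v4 \/ v6) — v4 is true.
  17. (v8 \/ ~v4 \/ v9) — v8 is true.
  18. (v6 \/ v4 \/ v7) — v4 is true.
  19. (~v5 \/ ~v7 \/ ~v3) — ~v5 is true.
  20. (~v1 \/ ~v9 \/ ~v7) — ~v9 is true.
  21. (~v4 \/ v7 \/ v2) — v2 is true.
  22. (~v9 \/ ~v7 \/ v4) — v4 is true.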